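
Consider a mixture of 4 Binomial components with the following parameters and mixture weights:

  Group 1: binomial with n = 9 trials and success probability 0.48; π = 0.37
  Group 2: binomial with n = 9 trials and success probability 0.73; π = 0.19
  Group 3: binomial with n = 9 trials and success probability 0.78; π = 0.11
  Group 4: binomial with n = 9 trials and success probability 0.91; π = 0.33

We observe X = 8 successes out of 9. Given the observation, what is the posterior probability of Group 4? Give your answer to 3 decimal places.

The responsibility of component k is π_k f_k(x) divided by Σ_j π_j f_j(x).
Component likelihoods at x = 8 successes out of 9:
  f_1 = C(9,8)·0.48^8·0.52^1 = 9·0.00281793·0.52 = 0.0131879
  f_2 = C(9,8)·0.73^8·0.27^1 = 9·0.080646·0.27 = 0.19597
  f_3 = C(9,8)·0.78^8·0.22^1 = 9·0.137011·0.22 = 0.271283
  f_4 = C(9,8)·0.91^8·0.09^1 = 9·0.470253·0.09 = 0.380905
Multiply by the mixture weights:
  π_1·f_1 = 0.37 × 0.0131879 = 0.00487952
  π_2·f_2 = 0.19 × 0.19597 = 0.0372343
  π_3·f_3 = 0.11 × 0.271283 = 0.0298411
  π_4·f_4 = 0.33 × 0.380905 = 0.125699
Normaliser: 0.00487952 + 0.0372343 + 0.0298411 + 0.125699 = 0.197653
So the posterior for Group 4 is 0.125699 / 0.197653 ≈ 0.636.

0.636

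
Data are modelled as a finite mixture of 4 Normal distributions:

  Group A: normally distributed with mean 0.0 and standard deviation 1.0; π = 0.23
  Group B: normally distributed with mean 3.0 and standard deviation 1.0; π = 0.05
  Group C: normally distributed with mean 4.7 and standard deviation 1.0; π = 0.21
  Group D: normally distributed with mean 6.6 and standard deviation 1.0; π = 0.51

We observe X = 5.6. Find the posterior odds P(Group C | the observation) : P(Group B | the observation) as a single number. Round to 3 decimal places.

Since P(k|x) ∝ w_k f_k(x), the posterior odds are w_i f_i(x) / (w_j f_j(x)).
Evaluate each component's likelihood at the observed value:
  f_A = 6.18262e-08
  f_B = 0.013583
  f_C = 0.266085
  f_D = 0.241971
0.0558779 / 0.000679148 ≈ 82.276

82.276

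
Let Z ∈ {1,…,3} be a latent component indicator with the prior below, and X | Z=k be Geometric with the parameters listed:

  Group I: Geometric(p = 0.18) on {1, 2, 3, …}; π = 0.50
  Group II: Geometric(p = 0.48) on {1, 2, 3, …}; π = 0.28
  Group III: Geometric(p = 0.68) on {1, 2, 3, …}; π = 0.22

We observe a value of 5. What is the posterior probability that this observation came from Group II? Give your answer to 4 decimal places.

P(component k | x) = P(Z=k)·f_k(x) / marginal(x), where marginal(x) = Σ_j P(Z=j)·f_j(x).
Evaluate each component's likelihood at the observed value:
  L_I = 0.0813819
  L_II = 0.0350958
  L_III = 0.00713032
Weight by the priors:
  P(Z=I)·L_I = 0.50 × 0.0813819 = 0.040691
  P(Z=II)·L_II = 0.28 × 0.0350958 = 0.00982681
  P(Z=III)·L_III = 0.22 × 0.00713032 = 0.00156867
Denominator: 0.040691 + 0.00982681 + 0.00156867 = 0.0520864
So the posterior for Group II is 0.00982681 / 0.0520864 ≈ 0.1887.

0.1887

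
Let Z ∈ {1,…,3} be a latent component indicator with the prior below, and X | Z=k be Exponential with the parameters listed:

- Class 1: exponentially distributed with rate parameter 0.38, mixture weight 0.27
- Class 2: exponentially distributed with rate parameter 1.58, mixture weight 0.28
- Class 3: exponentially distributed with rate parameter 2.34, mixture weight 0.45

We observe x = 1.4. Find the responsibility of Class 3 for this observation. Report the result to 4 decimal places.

0.2679

By Bayes' theorem, P(k | x) = π_k f_k(x) / Σ_j π_j f_j(x).
Evaluate each component's likelihood at the observed value:
  f_1 = 0.38·e^(−0.38·1.4) = 0.38·e^(−0.5320) = 0.223223
  f_2 = 1.58·e^(−1.58·1.4) = 1.58·e^(−2.2120) = 0.172981
  f_3 = 2.34·e^(−2.34·1.4) = 2.34·e^(−3.2760) = 0.088403
Multiply by the mixture weights:
  π_1·f_1 = 0.27 × 0.223223 = 0.0602702
  π_2·f_2 = 0.28 × 0.172981 = 0.0484346
  π_3·f_3 = 0.45 × 0.088403 = 0.0397814
Normaliser: 0.0602702 + 0.0484346 + 0.0397814 = 0.148486
P(Class 3 | x) ≈ 0.2679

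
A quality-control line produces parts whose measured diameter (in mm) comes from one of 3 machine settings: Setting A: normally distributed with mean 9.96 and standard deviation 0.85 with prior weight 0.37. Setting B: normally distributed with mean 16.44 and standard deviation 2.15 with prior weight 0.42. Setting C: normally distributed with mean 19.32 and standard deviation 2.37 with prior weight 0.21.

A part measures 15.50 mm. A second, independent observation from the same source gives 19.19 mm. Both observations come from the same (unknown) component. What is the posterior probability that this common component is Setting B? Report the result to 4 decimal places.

0.7816

Apply Bayes' rule: the posterior for each component is proportional to its prior times its likelihood at x.
Since both observations come from the same component, the likelihood for component k is f_k(x₁)·f_k(x₂).
  p_A = [(1/(0.85·√(2π)))·exp(−(15.50−9.96)²/(2·0.85²)) = 0.469344·exp(-21.23986) = 2.79986e-10] × [1.16622e-26] = 3.26526e-36
  p_B = [(1/(2.15·√(2π)))·exp(−(15.50−16.44)²/(2·2.15²)) = 0.185555·exp(-0.09558) = 0.168641] × [0.0818869] = 0.0138095
  p_C = [(1/(2.37·√(2π)))·exp(−(15.50−19.32)²/(2·2.37²)) = 0.168330·exp(-1.29897) = 0.0459224] × [0.168077] = 0.00771851
Unnormalised posteriors:
  π_A·p_A = 0.37 × 3.26526e-36 = 1.20814e-36
  π_B·p_B = 0.42 × 0.0138095 = 0.00579999
  π_C·p_C = 0.21 × 0.00771851 = 0.00162089
Sum: 1.20814e-36 + 0.00579999 + 0.00162089 = 0.00742088
Responsibility of Setting B: 0.00579999 / 0.00742088 ≈ 0.7816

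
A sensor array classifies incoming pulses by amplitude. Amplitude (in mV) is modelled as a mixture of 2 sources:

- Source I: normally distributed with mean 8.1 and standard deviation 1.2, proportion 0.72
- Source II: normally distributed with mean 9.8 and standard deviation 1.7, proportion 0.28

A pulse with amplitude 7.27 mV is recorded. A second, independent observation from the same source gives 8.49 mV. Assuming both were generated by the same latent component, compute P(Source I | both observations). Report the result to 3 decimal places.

Apply Bayes' rule: the posterior for each component is proportional to its prior times its likelihood at x.
Since both observations come from the same component, the likelihood for component k is f_k(x₁)·f_k(x₂).
  p_I = [(1/(1.2·√(2π)))·exp(−(7.27−8.1)²/(2·1.2²)) = 0.332452·exp(-0.23920) = 0.261725] × [0.31535] = 0.0825349
  p_II = [(1/(1.7·√(2π)))·exp(−(7.27−9.8)²/(2·1.7²)) = 0.234672·exp(-1.10742) = 0.0775379] × [0.174388] = 0.0135217
Prior × likelihood for each component:
  P(Z=I)·p_I = 0.72 × 0.0825349 = 0.0594251
  P(Z=II)·p_II = 0.28 × 0.0135217 = 0.00378608
Sum: 0.0594251 + 0.00378608 = 0.0632112
Responsibility of Source I: 0.0594251 / 0.0632112 ≈ 0.940

0.940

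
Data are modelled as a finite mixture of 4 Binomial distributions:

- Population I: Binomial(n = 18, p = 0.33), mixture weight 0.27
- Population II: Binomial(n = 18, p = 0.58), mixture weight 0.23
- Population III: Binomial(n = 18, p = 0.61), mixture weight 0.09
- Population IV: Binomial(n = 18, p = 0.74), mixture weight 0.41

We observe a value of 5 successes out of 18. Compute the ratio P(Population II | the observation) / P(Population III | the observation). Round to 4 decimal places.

5.2045

Since P(k|x) ∝ P(Z=k) f_k(x), the posterior odds are P(Z=i) f_i(x) / (P(Z=j) f_j(x)).
Binomial probabilities:
  L_I = C(18,5)·0.33^5·0.67^13 = 8568·0.00391354·0.00548242 = 0.183832
  L_II = C(18,5)·0.58^5·0.42^13 = 8568·0.0656357·1.26544e-05 = 0.0071164
  L_III = C(18,5)·0.61^5·0.39^13 = 8568·0.0844596·4.82881e-06 = 0.00349437
  L_IV = C(18,5)·0.74^5·0.26^13 = 8568·0.221901·2.48115e-08 = 4.71728e-05
0.00163677 / 0.000314493 ≈ 5.2045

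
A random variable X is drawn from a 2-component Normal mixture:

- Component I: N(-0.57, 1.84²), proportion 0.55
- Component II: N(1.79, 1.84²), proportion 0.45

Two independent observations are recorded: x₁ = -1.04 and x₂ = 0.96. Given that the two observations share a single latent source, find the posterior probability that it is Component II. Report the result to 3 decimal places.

Posterior ∝ prior × likelihood, so P(k | x) ∝ P(Z=k) f_k(x); normalise over all components.
Since both observations come from the same component, the likelihood for component k is f_k(x₁)·f_k(x₂).
  L_I = [0.209857] × [0.153444] = 0.0322014
  L_II = [0.0664375] × [0.195843] = 0.0130113
Prior × likelihood for each component:
  P(Z=I)·L_I = 0.55 × 0.0322014 = 0.0177108
  P(Z=II)·L_II = 0.45 × 0.0130113 = 0.00585509
Denominator: 0.0177108 + 0.00585509 = 0.0235658
Responsibility of Component II: 0.00585509 / 0.0235658 ≈ 0.248

0.248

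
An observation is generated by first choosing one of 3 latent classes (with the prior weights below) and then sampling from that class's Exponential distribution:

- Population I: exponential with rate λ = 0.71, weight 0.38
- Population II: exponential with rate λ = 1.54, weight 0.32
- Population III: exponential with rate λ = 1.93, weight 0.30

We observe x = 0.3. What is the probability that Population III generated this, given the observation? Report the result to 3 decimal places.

By Bayes' theorem, P(k | x) = π_k f_k(x) / Σ_j π_j f_j(x).
Component likelihoods at x = 0.3:
  L_I = 0.71·e^(−0.71·0.3) = 0.71·e^(−0.2130) = 0.573791
  L_II = 1.54·e^(−1.54·0.3) = 1.54·e^(−0.4620) = 0.970234
  L_III = 1.93·e^(−1.93·0.3) = 1.93·e^(−0.5790) = 1.08168
Unnormalised posteriors:
  π_I·L_I = 0.38 × 0.573791 = 0.218041
  π_II·L_II = 0.32 × 0.970234 = 0.310475
  π_III·L_III = 0.30 × 1.08168 = 0.324505
Evidence: 0.218041 + 0.310475 + 0.324505 = 0.853021
So the posterior for Population III is 0.324505 / 0.853021 ≈ 0.380.

0.380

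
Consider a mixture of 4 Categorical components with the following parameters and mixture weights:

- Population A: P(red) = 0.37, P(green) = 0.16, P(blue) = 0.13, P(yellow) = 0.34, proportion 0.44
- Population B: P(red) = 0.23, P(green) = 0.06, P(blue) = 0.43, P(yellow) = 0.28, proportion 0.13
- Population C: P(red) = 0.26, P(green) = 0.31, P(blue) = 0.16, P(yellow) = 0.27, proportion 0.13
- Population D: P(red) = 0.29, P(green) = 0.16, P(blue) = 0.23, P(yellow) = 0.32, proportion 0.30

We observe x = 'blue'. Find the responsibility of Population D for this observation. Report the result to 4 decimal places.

0.3401

Apply Bayes' rule: the posterior for each component is proportional to its prior times its likelihood at x.
Evaluate each component's likelihood at the observed value:
  L_A = P(blue | comp) = 0.13
  L_B = P(blue | comp) = 0.43
  L_C = P(blue | comp) = 0.16
  L_D = P(blue | comp) = 0.23
Weight by the priors:
  P(Z=A)·L_A = 0.44 × 0.13 = 0.0572
  P(Z=B)·L_B = 0.13 × 0.43 = 0.0559
  P(Z=C)·L_C = 0.13 × 0.16 = 0.0208
  P(Z=D)·L_D = 0.30 × 0.23 = 0.069
Sum: 0.0572 + 0.0559 + 0.0208 + 0.069 = 0.2029
P(Population D | x) ≈ 0.3401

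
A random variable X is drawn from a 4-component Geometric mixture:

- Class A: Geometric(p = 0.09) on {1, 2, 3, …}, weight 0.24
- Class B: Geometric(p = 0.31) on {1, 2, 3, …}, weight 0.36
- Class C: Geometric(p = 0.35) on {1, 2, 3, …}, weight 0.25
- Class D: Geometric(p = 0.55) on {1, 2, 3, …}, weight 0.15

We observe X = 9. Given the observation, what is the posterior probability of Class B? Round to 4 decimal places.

Apply Bayes' rule: the posterior for each component is proportional to its prior times its likelihood at x.
Geometric probabilities:
  L_A = 0.09·(1−0.09)^8 = 0.09·0.470253 = 0.0423227
  L_B = 0.31·(1−0.31)^8 = 0.31·0.0513798 = 0.0159277
  L_C = 0.35·(1−0.35)^8 = 0.35·0.0318645 = 0.0111526
  L_D = 0.55·(1−0.55)^8 = 0.55·0.00168151 = 0.000924832
Multiply by the mixture weights:
  P(Z=A)·L_A = 0.24 × 0.0423227 = 0.0101575
  P(Z=B)·L_B = 0.36 × 0.0159277 = 0.00573399
  P(Z=C)·L_C = 0.25 × 0.0111526 = 0.00278814
  P(Z=D)·L_D = 0.15 × 0.000924832 = 0.000138725
Evidence: 0.0101575 + 0.00573399 + 0.00278814 + 0.000138725 = 0.0188183
P(Class B | data) = 0.00573399 / 0.0188183 ≈ 0.3047

0.3047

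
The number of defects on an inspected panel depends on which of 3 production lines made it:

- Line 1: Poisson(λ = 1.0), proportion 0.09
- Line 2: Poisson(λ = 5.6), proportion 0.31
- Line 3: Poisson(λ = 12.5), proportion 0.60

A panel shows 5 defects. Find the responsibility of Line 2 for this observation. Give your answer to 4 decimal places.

Apply Bayes' rule: the posterior for each component is proportional to its prior times its likelihood at x.
Poisson probabilities:
  p_1 = e^(−1.0)·1.0^5/5! = 0.00306566
  p_2 = e^(−5.6)·5.6^5/5! = 0.169711
  p_3 = e^(−12.5)·12.5^5/5! = 0.00947737
Prior × likelihood for each component:
  P(Z=1)·p_1 = 0.09 × 0.00306566 = 0.00027591
  P(Z=2)·p_2 = 0.31 × 0.169711 = 0.0526104
  P(Z=3)·p_3 = 0.60 × 0.00947737 = 0.00568642
Sum: 0.00027591 + 0.0526104 + 0.00568642 = 0.0585727
P(Line 2 | the observation) ≈ 0.8982

0.8982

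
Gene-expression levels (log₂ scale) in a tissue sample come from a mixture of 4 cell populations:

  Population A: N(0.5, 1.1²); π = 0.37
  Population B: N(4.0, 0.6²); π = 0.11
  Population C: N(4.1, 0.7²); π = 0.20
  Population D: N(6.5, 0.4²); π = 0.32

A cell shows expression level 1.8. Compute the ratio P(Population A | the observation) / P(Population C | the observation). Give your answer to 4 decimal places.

The posterior odds equal the prior odds times the likelihood ratio: (π_i/π_j)·(f_i(x)/f_j(x)).
Component likelihoods at x = 1.8:
  L_A = (1/(1.1·√(2π)))·exp(−(1.8−0.5)²/(2·1.1²)) = 0.362675·exp(-0.69835) = 0.180397
  L_B = (1/(0.6·√(2π)))·exp(−(1.8−4.0)²/(2·0.6²)) = 0.664904·exp(-6.72222) = 0.000800451
  L_C = (1/(0.7·√(2π)))·exp(−(1.8−4.1)²/(2·0.7²)) = 0.569918·exp(-5.39796) = 0.00257934
  L_D = (1/(0.4·√(2π)))·exp(−(1.8−6.5)²/(2·0.4²)) = 0.997356·exp(-69.03125) = 1.04462e-30
Odds = (0.37/0.20) × (0.180397/0.00257934) = 1.85 × 69.9392 ≈ 129.3876

129.3876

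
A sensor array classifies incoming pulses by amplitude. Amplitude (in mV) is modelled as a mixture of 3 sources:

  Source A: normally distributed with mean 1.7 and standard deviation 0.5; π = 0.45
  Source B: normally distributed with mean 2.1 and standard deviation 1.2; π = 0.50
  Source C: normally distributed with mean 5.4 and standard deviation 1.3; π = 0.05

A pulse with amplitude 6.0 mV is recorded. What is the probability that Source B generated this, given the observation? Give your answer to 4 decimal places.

By Bayes' theorem, P(k | x) = P(Z=k) f_k(x) / Σ_j P(Z=j) f_j(x).
Normal densities:
  p_A = 6.94593e-17
  p_B = 0.00169087
  p_C = 0.275874
Weight by the priors:
  P(Z=A)·p_A = 0.45 × 6.94593e-17 = 3.12567e-17
  P(Z=B)·p_B = 0.50 × 0.00169087 = 0.000845437
  P(Z=C)·p_C = 0.05 × 0.275874 = 0.0137937
Evidence: 3.12567e-17 + 0.000845437 + 0.0137937 = 0.0146391
P(Source B | x) ≈ 0.0578

0.0578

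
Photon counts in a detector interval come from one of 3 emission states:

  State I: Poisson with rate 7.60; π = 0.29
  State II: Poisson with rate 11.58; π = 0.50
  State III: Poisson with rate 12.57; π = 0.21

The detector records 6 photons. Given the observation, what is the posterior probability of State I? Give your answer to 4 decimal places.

The responsibility of component k is w_k f_k(x) divided by Σ_j w_j f_j(x).
Evaluate each component's likelihood at the observed value:
  p_I = 0.13394
  p_II = 0.0313176
  p_III = 0.019037
Unnormalised posteriors:
  w_I·p_I = 0.29 × 0.13394 = 0.0388427
  w_II·p_II = 0.50 × 0.0313176 = 0.0156588
  w_III·p_III = 0.21 × 0.019037 = 0.00399776
Evidence: 0.0388427 + 0.0156588 + 0.00399776 = 0.0584992
Responsibility of State I: 0.0388427 / 0.0584992 ≈ 0.6640

0.6640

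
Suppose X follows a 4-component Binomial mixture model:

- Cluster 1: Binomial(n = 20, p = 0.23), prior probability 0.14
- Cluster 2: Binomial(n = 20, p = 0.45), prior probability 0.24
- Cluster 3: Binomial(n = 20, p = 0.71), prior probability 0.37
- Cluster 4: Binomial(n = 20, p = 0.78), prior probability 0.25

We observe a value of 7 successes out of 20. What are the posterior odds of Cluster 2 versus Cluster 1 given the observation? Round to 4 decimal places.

2.3703

Posterior odds = (P(Z=i) f_i(x)) / (P(Z=j) f_j(x)); the normalising sum cancels.
Binomial probabilities:
  L_1 = 0.0882852
  L_2 = 0.122072
  L_3 = 0.000723429
  L_4 = 3.85098e-05
Posterior odds = (P(Z=2)·L_2) / (P(Z=1)·L_1) = (0.24·0.122072) / (0.14·0.0882852) = 0.0292973 / 0.0123599 ≈ 2.3703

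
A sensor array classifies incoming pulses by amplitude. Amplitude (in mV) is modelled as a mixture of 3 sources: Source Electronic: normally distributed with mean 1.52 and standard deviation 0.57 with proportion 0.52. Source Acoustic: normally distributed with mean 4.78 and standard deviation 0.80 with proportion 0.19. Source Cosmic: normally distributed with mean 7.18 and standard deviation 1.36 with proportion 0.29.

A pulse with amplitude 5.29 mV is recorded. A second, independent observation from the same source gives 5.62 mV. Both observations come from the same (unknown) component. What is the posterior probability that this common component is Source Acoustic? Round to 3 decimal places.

0.819

Posterior ∝ prior × likelihood, so P(k | x) ∝ w_k f_k(x); normalise over all components.
Since both observations come from the same component, the likelihood for component k is f_k(x₁)·f_k(x₂).
  f_Electronic = [2.21732e-10] × [4.07432e-12] = 9.03408e-22
  f_Acoustic = [0.406977] × [0.287353] = 0.116946
  f_Cosmic = [0.111686] × [0.151936] = 0.0169691
Prior × likelihood for each component:
  w_Electronic·f_Electronic = 0.52 × 9.03408e-22 = 4.69772e-22
  w_Acoustic·f_Acoustic = 0.19 × 0.116946 = 0.0222197
  w_Cosmic·f_Cosmic = 0.29 × 0.0169691 = 0.00492105
Sum: 4.69772e-22 + 0.0222197 + 0.00492105 = 0.0271408
P(Source Acoustic | x) = 0.0222197 / 0.0271408 ≈ 0.819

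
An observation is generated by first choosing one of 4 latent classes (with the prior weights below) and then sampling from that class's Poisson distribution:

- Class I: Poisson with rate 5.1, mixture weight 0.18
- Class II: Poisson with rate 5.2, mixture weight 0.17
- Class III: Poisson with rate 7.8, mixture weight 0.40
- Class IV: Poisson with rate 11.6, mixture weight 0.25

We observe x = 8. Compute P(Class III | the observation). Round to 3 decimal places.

0.561

By Bayes' theorem, P(k | x) = π_k f_k(x) / Σ_j π_j f_j(x).
Poisson probabilities:
  p_I = 0.0692052
  p_II = 0.0731434
  p_III = 0.139232
  p_IV = 0.0745294
Prior × likelihood for each component:
  π_I·p_I = 0.18 × 0.0692052 = 0.0124569
  π_II·p_II = 0.17 × 0.0731434 = 0.0124344
  π_III·p_III = 0.40 × 0.139232 = 0.0556928
  π_IV·p_IV = 0.25 × 0.0745294 = 0.0186323
Marginal: 0.0124569 + 0.0124344 + 0.0556928 + 0.0186323 = 0.0992165
Responsibility of Class III: 0.0556928 / 0.0992165 ≈ 0.561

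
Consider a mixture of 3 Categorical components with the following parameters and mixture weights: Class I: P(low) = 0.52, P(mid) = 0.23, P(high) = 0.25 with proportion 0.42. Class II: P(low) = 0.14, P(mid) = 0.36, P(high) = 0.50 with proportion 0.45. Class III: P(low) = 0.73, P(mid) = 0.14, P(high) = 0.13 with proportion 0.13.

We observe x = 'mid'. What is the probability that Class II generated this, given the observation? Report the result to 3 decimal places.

Posterior ∝ prior × likelihood, so P(k | x) ∝ P(Z=k) f_k(x); normalise over all components.
Component likelihoods at x = 'mid':
  p_I = 0.23
  p_II = 0.36
  p_III = 0.14
Weight by the priors:
  P(Z=I)·p_I = 0.42 × 0.23 = 0.0966
  P(Z=II)·p_II = 0.45 × 0.36 = 0.162
  P(Z=III)·p_III = 0.13 × 0.14 = 0.0182
Evidence: 0.0966 + 0.162 + 0.0182 = 0.2768
So the posterior for Class II is 0.162 / 0.2768 ≈ 0.585.

0.585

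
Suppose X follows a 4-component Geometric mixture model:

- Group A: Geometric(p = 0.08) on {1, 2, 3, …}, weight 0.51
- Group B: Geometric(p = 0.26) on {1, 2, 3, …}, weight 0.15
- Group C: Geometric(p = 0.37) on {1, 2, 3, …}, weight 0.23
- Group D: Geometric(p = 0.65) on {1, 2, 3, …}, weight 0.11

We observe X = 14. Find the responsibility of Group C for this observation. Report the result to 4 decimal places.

The responsibility of component k is π_k f_k(x) divided by Σ_j π_j f_j(x).
Geometric probabilities:
  L_A = 0.0270602
  L_B = 0.00518783
  L_C = 0.000911232
  L_D = 7.68773e-07
Prior × likelihood for each component:
  π_A·L_A = 0.51 × 0.0270602 = 0.0138007
  π_B·L_B = 0.15 × 0.00518783 = 0.000778174
  π_C·L_C = 0.23 × 0.000911232 = 0.000209583
  π_D·L_D = 0.11 × 7.68773e-07 = 8.4565e-08
Denominator: 0.0138007 + 0.000778174 + 0.000209583 + 8.4565e-08 = 0.0147886
P(Group C | 14) ≈ 0.0142

0.0142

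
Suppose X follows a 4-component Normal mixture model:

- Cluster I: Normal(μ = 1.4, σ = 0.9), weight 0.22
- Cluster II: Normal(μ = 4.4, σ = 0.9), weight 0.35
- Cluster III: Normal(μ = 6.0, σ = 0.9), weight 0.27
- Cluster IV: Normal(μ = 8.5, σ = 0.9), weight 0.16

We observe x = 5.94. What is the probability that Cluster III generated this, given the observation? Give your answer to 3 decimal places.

By Bayes' theorem, P(k | x) = π_k f_k(x) / Σ_j π_j f_j(x).
Component likelihoods at x = 5.94:
  f_I = 1.32144e-06
  f_II = 0.102537
  f_III = 0.442285
  f_IV = 0.00775816
Multiply by the mixture weights:
  π_I·f_I = 0.22 × 1.32144e-06 = 2.90717e-07
  π_II·f_II = 0.35 × 0.102537 = 0.0358881
  π_III·f_III = 0.27 × 0.442285 = 0.119417
  π_IV·f_IV = 0.16 × 0.00775816 = 0.00124131
Marginal: 2.90717e-07 + 0.0358881 + 0.119417 + 0.00124131 = 0.156547
P(Cluster III | data) ≈ 0.763

0.763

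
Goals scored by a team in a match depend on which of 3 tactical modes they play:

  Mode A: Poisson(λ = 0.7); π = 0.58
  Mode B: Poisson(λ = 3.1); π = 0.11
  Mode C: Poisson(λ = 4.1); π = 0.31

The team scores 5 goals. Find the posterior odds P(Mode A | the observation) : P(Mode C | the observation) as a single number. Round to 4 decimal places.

Posterior odds = (w_i f_i(x)) / (w_j f_j(x)); the normalising sum cancels.
Component likelihoods at x = 5 goals:
  f_A = 0.000695509
  f_B = 0.107477
  f_C = 0.160004
Odds = (0.58/0.31) × (0.000695509/0.160004) = 1.87097 × 0.00434682 ≈ 0.0081

0.0081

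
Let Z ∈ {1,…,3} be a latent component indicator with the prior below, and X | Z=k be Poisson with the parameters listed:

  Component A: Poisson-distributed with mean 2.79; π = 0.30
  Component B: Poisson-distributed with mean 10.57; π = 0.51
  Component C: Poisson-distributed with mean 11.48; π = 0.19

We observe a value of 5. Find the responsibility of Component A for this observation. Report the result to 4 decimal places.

Apply Bayes' rule: the posterior for each component is proportional to its prior times its likelihood at x.
Evaluate each component's likelihood at the observed value:
  L_A = 0.0865283
  L_B = 0.0282294
  L_C = 0.0171723
Multiply by the mixture weights:
  P(Z=A)·L_A = 0.30 × 0.0865283 = 0.0259585
  P(Z=B)·L_B = 0.51 × 0.0282294 = 0.014397
  P(Z=C)·L_C = 0.19 × 0.0171723 = 0.00326273
Marginal: 0.0259585 + 0.014397 + 0.00326273 = 0.0436182
P(Component A | 5) = 0.0259585 / 0.0436182 ≈ 0.5951

0.5951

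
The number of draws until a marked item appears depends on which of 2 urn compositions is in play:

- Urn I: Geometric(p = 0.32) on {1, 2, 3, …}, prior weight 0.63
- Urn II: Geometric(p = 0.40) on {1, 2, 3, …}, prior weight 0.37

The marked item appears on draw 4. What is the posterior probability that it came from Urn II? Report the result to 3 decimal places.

Posterior ∝ prior × likelihood, so P(k | x) ∝ π_k f_k(x); normalise over all components.
Evaluate each component's likelihood at the observed value:
  f_I = 0.32·(1−0.32)^3 = 0.32·0.314432 = 0.100618
  f_II = 0.40·(1−0.40)^3 = 0.40·0.216 = 0.0864
Unnormalised posteriors:
  π_I·f_I = 0.63 × 0.100618 = 0.0633895
  π_II·f_II = 0.37 × 0.0864 = 0.031968
Evidence: 0.0633895 + 0.031968 = 0.0953575
P(Urn II | x) ≈ 0.335

0.335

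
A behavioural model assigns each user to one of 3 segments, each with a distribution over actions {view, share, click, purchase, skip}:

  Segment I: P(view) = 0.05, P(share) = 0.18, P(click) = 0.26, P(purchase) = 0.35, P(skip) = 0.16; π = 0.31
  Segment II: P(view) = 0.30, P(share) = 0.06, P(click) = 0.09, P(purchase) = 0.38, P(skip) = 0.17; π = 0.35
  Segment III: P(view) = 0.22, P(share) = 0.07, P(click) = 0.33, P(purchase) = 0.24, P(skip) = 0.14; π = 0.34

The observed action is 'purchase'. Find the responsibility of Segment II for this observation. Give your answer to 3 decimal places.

P(component k | x) = w_k·f_k(x) / marginal(x), where marginal(x) = Σ_j w_j·f_j(x).
Evaluate each component's likelihood at the observed value:
  f_I = 0.35
  f_II = 0.38
  f_III = 0.24
Multiply by the mixture weights:
  w_I·f_I = 0.31 × 0.35 = 0.1085
  w_II·f_II = 0.35 × 0.38 = 0.133
  w_III·f_III = 0.34 × 0.24 = 0.0816
Marginal: 0.1085 + 0.133 + 0.0816 = 0.3231
P(Segment II | x) ≈ 0.412

0.412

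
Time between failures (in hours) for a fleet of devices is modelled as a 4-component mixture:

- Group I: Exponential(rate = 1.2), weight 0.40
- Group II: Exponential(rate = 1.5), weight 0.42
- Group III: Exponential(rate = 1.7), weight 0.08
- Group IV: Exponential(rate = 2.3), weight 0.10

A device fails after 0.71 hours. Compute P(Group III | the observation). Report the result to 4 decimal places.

Apply Bayes' rule: the posterior for each component is proportional to its prior times its likelihood at x.
Exponential densities:
  L_I = 0.511873
  L_II = 0.517092
  L_III = 0.508458
  L_IV = 0.449288
Prior × likelihood for each component:
  w_I·L_I = 0.40 × 0.511873 = 0.204749
  w_II·L_II = 0.42 × 0.517092 = 0.217179
  w_III·L_III = 0.08 × 0.508458 = 0.0406767
  w_IV·L_IV = 0.10 × 0.449288 = 0.0449288
Marginal: 0.204749 + 0.217179 + 0.0406767 + 0.0449288 = 0.507533
P(Group III | the observation) ≈ 0.0801

0.0801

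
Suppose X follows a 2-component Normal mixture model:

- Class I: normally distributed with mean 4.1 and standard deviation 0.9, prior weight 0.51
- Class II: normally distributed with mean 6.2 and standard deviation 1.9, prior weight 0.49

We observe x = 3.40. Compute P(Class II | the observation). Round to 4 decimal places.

Apply Bayes' rule: the posterior for each component is proportional to its prior times its likelihood at x.
Evaluate each component's likelihood at the observed value:
  p_I = 0.327572
  p_II = 0.0708872
Multiply by the mixture weights:
  P(Z=I)·p_I = 0.51 × 0.327572 = 0.167062
  P(Z=II)·p_II = 0.49 × 0.0708872 = 0.0347347
Sum: 0.167062 + 0.0347347 = 0.201797
P(Class II | 3.40) ≈ 0.1721

0.1721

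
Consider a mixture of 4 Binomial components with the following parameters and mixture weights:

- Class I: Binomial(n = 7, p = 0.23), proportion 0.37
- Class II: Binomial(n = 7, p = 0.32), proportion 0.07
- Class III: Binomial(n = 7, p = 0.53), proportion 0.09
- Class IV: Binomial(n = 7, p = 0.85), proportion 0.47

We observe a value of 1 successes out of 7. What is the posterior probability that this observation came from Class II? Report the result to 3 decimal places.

Posterior ∝ prior × likelihood, so P(k | x) ∝ P(Z=k) f_k(x); normalise over all components.
Binomial probabilities:
  L_I = 0.33556
  L_II = 0.221463
  L_III = 0.0399909
  L_IV = 6.77742e-05
Weight by the priors:
  P(Z=I)·L_I = 0.37 × 0.33556 = 0.124157
  P(Z=II)·L_II = 0.07 × 0.221463 = 0.0155024
  P(Z=III)·L_III = 0.09 × 0.0399909 = 0.00359918
  P(Z=IV)·L_IV = 0.47 × 6.77742e-05 = 3.18539e-05
Sum: 0.124157 + 0.0155024 + 0.00359918 + 3.18539e-05 = 0.143291
P(Class II | 1 successes out of 7) ≈ 0.108

0.108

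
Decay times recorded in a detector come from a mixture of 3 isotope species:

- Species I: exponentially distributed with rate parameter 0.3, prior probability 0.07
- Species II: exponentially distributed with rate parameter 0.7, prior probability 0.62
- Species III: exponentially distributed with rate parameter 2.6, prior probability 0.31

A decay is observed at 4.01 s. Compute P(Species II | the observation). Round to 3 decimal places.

0.805

By Bayes' theorem, P(k | x) = π_k f_k(x) / Σ_j π_j f_j(x).
Evaluate each component's likelihood at the observed value:
  f_I = 0.0900876
  f_II = 0.0422701
  f_III = 7.70937e-05
Multiply by the mixture weights:
  π_I·f_I = 0.07 × 0.0900876 = 0.00630613
  π_II·f_II = 0.62 × 0.0422701 = 0.0262075
  π_III·f_III = 0.31 × 7.70937e-05 = 2.38991e-05
Sum: 0.00630613 + 0.0262075 + 2.38991e-05 = 0.0325375
Responsibility of Species II: 0.0262075 / 0.0325375 ≈ 0.805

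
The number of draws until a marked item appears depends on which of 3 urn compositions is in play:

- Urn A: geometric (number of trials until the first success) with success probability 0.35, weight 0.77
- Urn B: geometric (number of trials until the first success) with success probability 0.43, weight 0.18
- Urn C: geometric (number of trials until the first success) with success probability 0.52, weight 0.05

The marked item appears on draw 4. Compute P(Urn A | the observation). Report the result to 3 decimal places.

0.811

P(component k | x) = P(Z=k)·f_k(x) / marginal(x), where marginal(x) = Σ_j P(Z=j)·f_j(x).
Geometric probabilities:
  p_A = 0.0961188
  p_B = 0.079633
  p_C = 0.0575078
Unnormalised posteriors:
  P(Z=A)·p_A = 0.77 × 0.0961188 = 0.0740114
  P(Z=B)·p_B = 0.18 × 0.079633 = 0.0143339
  P(Z=C)·p_C = 0.05 × 0.0575078 = 0.00287539
Marginal: 0.0740114 + 0.0143339 + 0.00287539 = 0.0912208
P(Urn A | data) ≈ 0.811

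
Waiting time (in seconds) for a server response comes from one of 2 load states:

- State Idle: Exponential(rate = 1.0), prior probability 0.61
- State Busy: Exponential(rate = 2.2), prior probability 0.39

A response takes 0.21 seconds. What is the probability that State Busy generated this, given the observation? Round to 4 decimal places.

0.5223

P(component k | x) = P(Z=k)·f_k(x) / marginal(x), where marginal(x) = Σ_j P(Z=j)·f_j(x).
Evaluate each component's likelihood at the observed value:
  L_Idle = 1.0·e^(−1.0·0.21) = 1.0·e^(−0.2100) = 0.810584
  L_Busy = 2.2·e^(−2.2·0.21) = 2.2·e^(−0.4620) = 1.38605
Weight by the priors:
  P(Z=Idle)·L_Idle = 0.61 × 0.810584 = 0.494456
  P(Z=Busy)·L_Busy = 0.39 × 1.38605 = 0.540559
Evidence: 0.494456 + 0.540559 = 1.03502
P(State Busy | x) = 0.540559 / 1.03502 ≈ 0.5223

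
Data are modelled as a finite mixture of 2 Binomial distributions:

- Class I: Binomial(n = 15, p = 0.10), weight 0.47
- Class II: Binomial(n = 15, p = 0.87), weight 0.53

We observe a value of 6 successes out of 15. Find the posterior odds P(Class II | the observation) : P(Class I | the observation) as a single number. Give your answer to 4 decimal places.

0.0134

Posterior odds = (π_i f_i(x)) / (π_j f_j(x)); the normalising sum cancels.
Evaluate each component's likelihood at the observed value:
  f_I = C(15,6)·0.10^6·0.90^9 = 5005·1e-06·0.38742 = 0.00193904
  f_II = C(15,6)·0.87^6·0.13^9 = 5005·0.433626·1.06045e-08 = 2.30149e-05
1.21979e-05 / 0.000911349 ≈ 0.0134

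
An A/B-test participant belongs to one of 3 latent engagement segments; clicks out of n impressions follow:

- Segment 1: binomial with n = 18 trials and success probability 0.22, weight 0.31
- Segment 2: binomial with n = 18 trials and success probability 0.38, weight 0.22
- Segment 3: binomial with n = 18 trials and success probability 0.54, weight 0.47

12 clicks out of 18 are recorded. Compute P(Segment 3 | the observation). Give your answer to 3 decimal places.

Apply Bayes' rule: the posterior for each component is proportional to its prior times its likelihood at x.
Evaluate each component's likelihood at the observed value:
  L_1 = C(18,12)·0.22^12·0.78^6 = 18564·1.2855e-08·0.2252 = 5.37417e-05
  L_2 = C(18,12)·0.38^12·0.62^6 = 18564·9.06574e-06·0.0568002 = 0.00955927
  L_3 = C(18,12)·0.54^12·0.46^6 = 18564·0.000614788·0.0094743 = 0.108129
Weight by the priors:
  π_1·L_1 = 0.31 × 5.37417e-05 = 1.66599e-05
  π_2·L_2 = 0.22 × 0.00955927 = 0.00210304
  π_3·L_3 = 0.47 × 0.108129 = 0.0508208
Denominator: 1.66599e-05 + 0.00210304 + 0.0508208 = 0.0529405
P(Segment 3 | the observation) = 0.0508208 / 0.0529405 ≈ 0.960

0.960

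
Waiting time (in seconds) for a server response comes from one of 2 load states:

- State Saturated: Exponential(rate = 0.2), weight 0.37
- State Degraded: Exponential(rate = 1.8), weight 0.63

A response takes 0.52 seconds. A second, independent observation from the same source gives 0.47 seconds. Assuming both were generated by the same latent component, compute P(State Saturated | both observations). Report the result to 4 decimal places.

By Bayes' theorem, P(k | x) = π_k f_k(x) / Σ_j π_j f_j(x).
Since both observations come from the same component, the likelihood for component k is f_k(x₁)·f_k(x₂).
  L_Saturated = [0.2·e^(−0.2·0.52) = 0.2·e^(−0.1040) = 0.180245] × [0.182057] = 0.0328148
  L_Degraded = [1.8·e^(−1.8·0.52) = 1.8·e^(−0.9360) = 0.705948] × [0.77243] = 0.545296
Unnormalised posteriors:
  π_Saturated·L_Saturated = 0.37 × 0.0328148 = 0.0121415
  π_Degraded·L_Degraded = 0.63 × 0.545296 = 0.343536
Normaliser: 0.0121415 + 0.343536 = 0.355678
P(State Saturated | x) = 0.0121415 / 0.355678 ≈ 0.0341

0.0341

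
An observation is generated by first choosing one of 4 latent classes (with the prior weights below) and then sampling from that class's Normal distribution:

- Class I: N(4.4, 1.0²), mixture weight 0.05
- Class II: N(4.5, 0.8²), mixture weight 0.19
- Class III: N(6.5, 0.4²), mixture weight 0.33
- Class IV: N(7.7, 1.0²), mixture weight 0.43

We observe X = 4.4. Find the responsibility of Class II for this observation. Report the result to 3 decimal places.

0.820

P(component k | x) = P(Z=k)·f_k(x) / marginal(x), where marginal(x) = Σ_j P(Z=j)·f_j(x).
Evaluate each component's likelihood at the observed value:
  p_I = 0.398942
  p_II = 0.494797
  p_III = 1.03212e-06
  p_IV = 0.00172257
Unnormalised posteriors:
  P(Z=I)·p_I = 0.05 × 0.398942 = 0.0199471
  P(Z=II)·p_II = 0.19 × 0.494797 = 0.0940115
  P(Z=III)·p_III = 0.33 × 1.03212e-06 = 3.40599e-07
  P(Z=IV)·p_IV = 0.43 × 0.00172257 = 0.000740705
Evidence: 0.0199471 + 0.0940115 + 3.40599e-07 + 0.000740705 = 0.1147
So the posterior for Class II is 0.0940115 / 0.1147 ≈ 0.820.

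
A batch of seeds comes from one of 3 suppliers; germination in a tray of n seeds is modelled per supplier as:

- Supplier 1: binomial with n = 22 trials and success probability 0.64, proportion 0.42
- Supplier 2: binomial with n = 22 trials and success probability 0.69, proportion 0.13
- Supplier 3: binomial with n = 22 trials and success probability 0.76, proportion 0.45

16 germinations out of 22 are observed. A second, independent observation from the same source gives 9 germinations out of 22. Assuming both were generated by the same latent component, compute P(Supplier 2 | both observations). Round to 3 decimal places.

Apply Bayes' rule: the posterior for each component is proportional to its prior times its likelihood at x.
Since both observations come from the same component, the likelihood for component k is f_k(x₁)·f_k(x₂).
  f_1 = [C(22,16)·0.64^16·0.36^6 = 74613·0.000792282·0.00217678 = 0.128679] × [0.0152854] = 0.00196691
  f_2 = [C(22,16)·0.69^16·0.31^6 = 74613·0.00263989·0.000887504 = 0.174812] × [0.00430593] = 0.000752726
  f_3 = [C(22,16)·0.76^16·0.24^6 = 74613·0.0123885·0.000191103 = 0.176644] × [0.000368801] = 6.51465e-05
Multiply by the mixture weights:
  π_1·f_1 = 0.42 × 0.00196691 = 0.000826102
  π_2·f_2 = 0.13 × 0.000752726 = 9.78544e-05
  π_3·f_3 = 0.45 × 6.51465e-05 = 2.93159e-05
Marginal: 0.000826102 + 9.78544e-05 + 2.93159e-05 = 0.000953273
P(Supplier 2 | data) ≈ 0.103

0.103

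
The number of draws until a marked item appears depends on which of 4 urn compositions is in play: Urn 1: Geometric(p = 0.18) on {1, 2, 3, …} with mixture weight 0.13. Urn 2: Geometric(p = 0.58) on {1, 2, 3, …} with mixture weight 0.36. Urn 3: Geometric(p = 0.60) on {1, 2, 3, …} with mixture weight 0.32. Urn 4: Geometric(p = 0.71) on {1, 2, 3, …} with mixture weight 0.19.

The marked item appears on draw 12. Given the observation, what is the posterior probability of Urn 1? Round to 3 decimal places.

P(component k | x) = π_k·f_k(x) / marginal(x), where marginal(x) = Σ_j π_j·f_j(x).
Component likelihoods at x = 12:
  p_1 = 0.0202873
  p_2 = 4.16074e-05
  p_3 = 2.51658e-05
  p_4 = 8.66236e-07
Prior × likelihood for each component:
  π_1·p_1 = 0.13 × 0.0202873 = 0.00263735
  π_2·p_2 = 0.36 × 4.16074e-05 = 1.49787e-05
  π_3·p_3 = 0.32 × 2.51658e-05 = 8.05306e-06
  π_4·p_4 = 0.19 × 8.66236e-07 = 1.64585e-07
Denominator: 0.00263735 + 1.49787e-05 + 8.05306e-06 + 1.64585e-07 = 0.00266055
So the posterior for Urn 1 is 0.00263735 / 0.00266055 ≈ 0.991.

0.991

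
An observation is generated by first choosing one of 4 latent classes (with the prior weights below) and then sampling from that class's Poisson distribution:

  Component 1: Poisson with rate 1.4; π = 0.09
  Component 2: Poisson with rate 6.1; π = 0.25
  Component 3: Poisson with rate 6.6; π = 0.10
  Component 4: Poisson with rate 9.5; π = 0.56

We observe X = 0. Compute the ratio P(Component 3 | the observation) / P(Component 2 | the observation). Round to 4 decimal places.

0.2426

Only the two components matter; the odds are (P(Z=i) f_i(x)) / (P(Z=j) f_j(x)).
Component likelihoods at x = 0:
  p_1 = 0.246597
  p_2 = 0.00224287
  p_3 = 0.00136037
  p_4 = 7.48518e-05
0.000136037 / 0.000560717 ≈ 0.2426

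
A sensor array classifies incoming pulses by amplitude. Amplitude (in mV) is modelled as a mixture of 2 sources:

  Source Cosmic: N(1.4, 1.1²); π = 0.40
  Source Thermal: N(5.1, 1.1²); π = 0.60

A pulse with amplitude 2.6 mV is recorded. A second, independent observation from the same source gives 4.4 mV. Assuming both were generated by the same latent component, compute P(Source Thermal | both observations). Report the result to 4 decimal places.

0.8737

Posterior ∝ prior × likelihood, so P(k | x) ∝ π_k f_k(x); normalise over all components.
Since both observations come from the same component, the likelihood for component k is f_k(x₁)·f_k(x₂).
  L_Cosmic = [0.20003] × [0.00879777] = 0.00175981
  L_Thermal = [0.0274087] × [0.296198] = 0.00811841
Weight by the priors:
  π_Cosmic·L_Cosmic = 0.40 × 0.00175981 = 0.000703926
  π_Thermal·L_Thermal = 0.60 × 0.00811841 = 0.00487104
Marginal: 0.000703926 + 0.00487104 = 0.00557497
P(Source Thermal | x₁,x₂) = 0.00487104 / 0.00557497 ≈ 0.8737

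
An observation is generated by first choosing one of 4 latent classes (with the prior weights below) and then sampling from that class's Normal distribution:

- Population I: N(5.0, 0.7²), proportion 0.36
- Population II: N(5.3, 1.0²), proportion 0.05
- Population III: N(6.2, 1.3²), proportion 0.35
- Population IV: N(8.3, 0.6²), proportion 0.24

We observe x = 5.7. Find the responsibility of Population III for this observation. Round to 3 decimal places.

0.411

The responsibility of component k is w_k f_k(x) divided by Σ_j w_j f_j(x).
Evaluate each component's likelihood at the observed value:
  p_I = (1/(0.7·√(2π)))·exp(−(5.7−5.0)²/(2·0.7²)) = 0.569918·exp(-0.50000) = 0.345672
  p_II = (1/(1.0·√(2π)))·exp(−(5.7−5.3)²/(2·1.0²)) = 0.398942·exp(-0.08000) = 0.36827
  p_III = (1/(1.3·√(2π)))·exp(−(5.7−6.2)²/(2·1.3²)) = 0.306879·exp(-0.07396) = 0.285
  p_IV = (1/(0.6·√(2π)))·exp(−(5.7−8.3)²/(2·0.6²)) = 0.664904·exp(-9.38889) = 5.56181e-05
Prior × likelihood for each component:
  w_I·p_I = 0.36 × 0.345672 = 0.124442
  w_II·p_II = 0.05 × 0.36827 = 0.0184135
  w_III·p_III = 0.35 × 0.285 = 0.0997499
  w_IV·p_IV = 0.24 × 5.56181e-05 = 1.33483e-05
Sum: 0.124442 + 0.0184135 + 0.0997499 + 1.33483e-05 = 0.242619
P(Population III | the observation) = 0.0997499 / 0.242619 ≈ 0.411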